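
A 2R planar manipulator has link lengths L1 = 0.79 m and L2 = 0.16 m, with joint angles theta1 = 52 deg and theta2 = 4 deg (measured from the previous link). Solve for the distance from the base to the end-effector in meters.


x = L1*cos(th1) + L2*cos(th1+th2) = 0.575843
y = L1*sin(th1) + L2*sin(th1+th2) = 0.755175
d = sqrt(x^2 + y^2) = sqrt(0.331595 + 0.570289) = 0.9497

0.9497 m


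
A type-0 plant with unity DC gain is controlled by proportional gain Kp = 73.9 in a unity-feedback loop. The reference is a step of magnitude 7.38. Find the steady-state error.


e_ss = R/(1 + Kp) = 7.38/(1 + 73.9) = 7.38/74.9000 = 0.0985

0.0985


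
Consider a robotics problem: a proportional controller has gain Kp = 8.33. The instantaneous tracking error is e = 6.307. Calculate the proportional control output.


u_P = Kp * e = 8.33 * 6.307 = 52.5373

52.5373


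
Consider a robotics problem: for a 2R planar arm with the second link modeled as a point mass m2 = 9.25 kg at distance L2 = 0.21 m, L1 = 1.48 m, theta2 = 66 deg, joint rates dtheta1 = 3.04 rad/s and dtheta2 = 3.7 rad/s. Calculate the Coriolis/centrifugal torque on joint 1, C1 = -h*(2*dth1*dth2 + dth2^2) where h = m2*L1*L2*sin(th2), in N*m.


h = m2*L1*L2*sin(th2) = 9.25*1.48*0.21*sin(66 deg) = 2.626352
C1 = -h*(2*3.04*3.7 + 3.7^2) = -2.626352*36.1860 = -95.0372

-95.0372 N*m


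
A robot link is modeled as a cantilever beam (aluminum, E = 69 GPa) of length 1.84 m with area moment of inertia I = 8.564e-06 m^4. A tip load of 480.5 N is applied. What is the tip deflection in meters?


delta = F*L^3/(3*E*I) = 480.5*1.84^3/(3*6.900e+10*8.564e-06)
      = 2993.276672/1772748 = 0.0017

0.0017 m


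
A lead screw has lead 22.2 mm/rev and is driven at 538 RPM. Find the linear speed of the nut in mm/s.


v = lead * (RPM/60) = 22.2*538/60 = 199.0600

199.0600 mm/s


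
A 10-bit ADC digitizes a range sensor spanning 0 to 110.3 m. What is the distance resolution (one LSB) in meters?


res = range / 2^n = 110.3/2^10 = 110.3/1024 = 0.1077

0.1077 m


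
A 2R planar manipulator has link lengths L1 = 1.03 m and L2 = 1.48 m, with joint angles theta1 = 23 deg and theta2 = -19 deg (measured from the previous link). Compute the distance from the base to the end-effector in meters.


x = L1*cos(th1) + L2*cos(th1+th2) = 2.424515
y = L1*sin(th1) + L2*sin(th1+th2) = 0.505693
d = sqrt(x^2 + y^2) = sqrt(5.878273 + 0.255725) = 2.4767

2.4767 m


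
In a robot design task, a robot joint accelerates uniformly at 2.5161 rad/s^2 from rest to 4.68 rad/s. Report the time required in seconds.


t = delta_omega / alpha = 4.68 / 2.5161 = 1.8600

1.8600 s


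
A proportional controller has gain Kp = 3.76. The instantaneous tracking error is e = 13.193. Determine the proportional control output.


u_P = Kp * e = 3.76 * 13.193 = 49.6057

49.6057


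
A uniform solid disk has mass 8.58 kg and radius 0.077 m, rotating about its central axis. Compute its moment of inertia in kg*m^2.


I = (1/2)*m*R^2 = 0.5*8.58*0.077^2 = 0.0254

0.0254 kg*m^2


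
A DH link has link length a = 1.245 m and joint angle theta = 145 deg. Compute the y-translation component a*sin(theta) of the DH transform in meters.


a*sin(theta) = 1.245*sin(145 deg) = 0.7141

0.7141 m


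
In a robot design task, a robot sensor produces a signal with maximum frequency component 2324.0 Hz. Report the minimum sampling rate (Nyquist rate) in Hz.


f_s,min = 2*f_max = 2*2324.0 = 4648.0000

4648.0000 Hz


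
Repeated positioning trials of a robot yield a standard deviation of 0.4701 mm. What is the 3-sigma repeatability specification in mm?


repeatability = 3*sigma = 3*0.4701 = 1.4103

1.4103 mm


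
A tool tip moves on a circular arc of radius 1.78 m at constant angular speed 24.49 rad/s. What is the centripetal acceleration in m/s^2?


a_c = omega^2 * r = 24.49^2 * 1.78 = 1067.5730

1067.5730 m/s^2


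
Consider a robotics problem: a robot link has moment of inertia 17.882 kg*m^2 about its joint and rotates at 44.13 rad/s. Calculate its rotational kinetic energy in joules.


KE = (1/2)*I*omega^2 = 0.5*17.882*44.13^2 = 17412.2121

17412.2121 J


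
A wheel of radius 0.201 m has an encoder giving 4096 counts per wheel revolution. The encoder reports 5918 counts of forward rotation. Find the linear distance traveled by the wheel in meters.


revs = 5918/4096 = 1.444824
d = revs * 2*pi*r = 1.444824 * 2*pi*0.201 = 1.8247

1.8247 m


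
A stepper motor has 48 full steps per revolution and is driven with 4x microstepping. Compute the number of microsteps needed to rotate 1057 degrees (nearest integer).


step_size = 360/(48*4) = 360/192 = 1.875000 deg
n = 1057/(360/192) = 1057*192/360 = 563.7333 -> 564

564 steps


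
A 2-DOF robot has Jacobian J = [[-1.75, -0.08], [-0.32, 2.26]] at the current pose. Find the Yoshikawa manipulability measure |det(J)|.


det(J) = -1.75*2.26 - (-0.08)*(-0.32) = -3.9806
|det(J)| = 3.9806

3.9806


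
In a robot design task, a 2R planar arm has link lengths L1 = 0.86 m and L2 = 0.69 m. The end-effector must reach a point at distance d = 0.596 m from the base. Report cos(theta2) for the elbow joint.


cos(th2) = (d^2 - L1^2 - L2^2)/(2*L1*L2) = (0.596^2 - 0.86^2 - 0.69^2)/(2*0.86*0.69) = -0.7250

-0.7250


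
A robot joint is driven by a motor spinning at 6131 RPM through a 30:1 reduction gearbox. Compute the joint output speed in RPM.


omega_joint = omega_motor / N = 6131 / 30 = 204.3667

204.3667 RPM


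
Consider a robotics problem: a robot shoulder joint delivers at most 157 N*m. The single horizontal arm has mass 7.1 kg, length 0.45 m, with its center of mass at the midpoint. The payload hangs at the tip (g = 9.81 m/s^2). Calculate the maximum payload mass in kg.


tau_arm = m_arm*g*(L/2) = 7.1*9.81*0.45/2 = 15.6715 N*m
tau_payload = tau_max - tau_arm = 157 - 15.6715 = 141.3285
m_payload = tau_payload / (g*L) = 141.3285 / (9.81*0.45) = 32.0146

32.0146 kg


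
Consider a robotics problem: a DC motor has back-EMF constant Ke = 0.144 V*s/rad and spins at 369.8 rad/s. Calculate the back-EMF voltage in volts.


V_emf = Ke * omega = 0.144*369.8 = 53.2512

53.2512 V


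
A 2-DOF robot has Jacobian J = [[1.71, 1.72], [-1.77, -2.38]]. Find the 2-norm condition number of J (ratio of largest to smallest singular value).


JJ^T eigenvalues: trace(JJ^T) = 14.6798, det(JJ^T) = det(J)^2 = 1.05144516
s_max^2 = (14.6798 + sqrt(211.29074740))/2 = 14.60782177
s_min^2 = (14.6798 - sqrt(211.29074740))/2 = 0.07197823
kappa = s_max/s_min = sqrt(14.60782177/0.07197823) = 14.2460

14.2460


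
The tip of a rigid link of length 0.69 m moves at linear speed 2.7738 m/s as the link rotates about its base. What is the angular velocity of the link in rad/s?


omega = v / L = 2.7738 / 0.69 = 4.0200

4.0200 rad/s


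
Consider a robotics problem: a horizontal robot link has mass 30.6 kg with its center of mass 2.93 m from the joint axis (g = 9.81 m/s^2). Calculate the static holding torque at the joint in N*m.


tau = m*g*L = 30.6 * 9.81 * 2.93 = 879.5450

879.5450 N*m


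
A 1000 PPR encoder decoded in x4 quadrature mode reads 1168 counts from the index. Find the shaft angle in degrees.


angle = counts * 360 / (PPR*4) = 1168 * 360 / 4000 = 105.1200

105.1200 degrees


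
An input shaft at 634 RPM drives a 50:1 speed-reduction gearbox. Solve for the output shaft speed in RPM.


omega_out = omega_in / N = 634 / 50 = 12.6800

12.6800 RPM


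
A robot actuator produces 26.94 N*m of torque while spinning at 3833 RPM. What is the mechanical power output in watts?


omega = 3833 * 2*pi/60 = 401.390821 rad/s
P = tau * omega = 26.94 * 401.390821 = 10813.4687

10813.4687 W


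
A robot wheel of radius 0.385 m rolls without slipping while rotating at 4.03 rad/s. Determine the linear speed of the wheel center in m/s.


v = omega * r = 4.03 * 0.385 = 1.5516

1.5516 m/s


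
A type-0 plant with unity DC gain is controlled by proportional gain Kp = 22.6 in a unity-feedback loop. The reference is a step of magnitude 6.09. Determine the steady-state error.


e_ss = R/(1 + Kp) = 6.09/(1 + 22.6) = 6.09/23.6000 = 0.2581

0.2581


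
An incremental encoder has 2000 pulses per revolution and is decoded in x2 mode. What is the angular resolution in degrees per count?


resolution = 360 / (PPR * 2) = 360 / 4000 = 0.0900

0.0900 degrees


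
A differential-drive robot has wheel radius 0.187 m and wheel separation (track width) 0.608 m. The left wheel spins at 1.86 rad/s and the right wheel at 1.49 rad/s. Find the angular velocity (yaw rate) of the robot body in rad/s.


omega = r*(wR - wL)/L = 0.187*(1.49 - (1.86))/0.608 = -0.1138

-0.1138 rad/s


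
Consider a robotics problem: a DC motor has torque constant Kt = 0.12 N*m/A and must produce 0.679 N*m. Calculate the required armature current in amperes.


I = tau / Kt = 0.679/0.12 = 5.6583

5.6583 A


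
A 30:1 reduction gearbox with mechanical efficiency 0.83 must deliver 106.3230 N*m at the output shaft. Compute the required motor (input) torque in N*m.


tau_in = tau_out / (N * eta) = 106.3230 / (30 * 0.83) = 4.2700

4.2700 N*m


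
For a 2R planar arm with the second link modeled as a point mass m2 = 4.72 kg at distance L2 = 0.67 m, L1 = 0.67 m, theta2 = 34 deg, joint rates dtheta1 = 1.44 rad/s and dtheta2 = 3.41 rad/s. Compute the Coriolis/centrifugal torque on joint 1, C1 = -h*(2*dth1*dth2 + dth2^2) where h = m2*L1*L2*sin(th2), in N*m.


h = m2*L1*L2*sin(th2) = 4.72*0.67*0.67*sin(34 deg) = 1.184822
C1 = -h*(2*1.44*3.41 + 3.41^2) = -1.184822*21.4489 = -25.4131

-25.4131 N*m


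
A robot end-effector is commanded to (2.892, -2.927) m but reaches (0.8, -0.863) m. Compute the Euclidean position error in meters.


dx = 0.8 - (2.892) = -2.0920, dy = -0.863 - (-2.927) = 2.0640
err = sqrt(4.376464 + 4.260096) = 2.9388

2.9388 m


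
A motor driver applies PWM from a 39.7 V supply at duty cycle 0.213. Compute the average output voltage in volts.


V_avg = V_supply * D = 39.7*0.213 = 8.4561

8.4561 V


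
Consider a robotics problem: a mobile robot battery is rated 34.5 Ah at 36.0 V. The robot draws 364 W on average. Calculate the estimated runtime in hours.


E = 34.5*36.0 = 1242.0000 Wh
t = E/P = 1242.0000/364 = 3.4121

3.4121 hours


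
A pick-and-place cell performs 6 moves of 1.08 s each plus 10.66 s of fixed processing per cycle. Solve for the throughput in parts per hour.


T_cycle = 6*1.08 + 10.66 = 17.1400 s
rate = 3600/T = 210.0350

210.0350 parts/hour


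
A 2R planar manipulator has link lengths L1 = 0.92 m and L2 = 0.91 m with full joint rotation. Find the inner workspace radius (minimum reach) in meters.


r_min = |L1 - L2| = |0.92 - 0.91| = 0.0100

0.0100 m


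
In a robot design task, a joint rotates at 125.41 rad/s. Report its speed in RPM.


RPM = 125.41 * 60/(2*pi) = 1197.5773

1197.5773 RPM


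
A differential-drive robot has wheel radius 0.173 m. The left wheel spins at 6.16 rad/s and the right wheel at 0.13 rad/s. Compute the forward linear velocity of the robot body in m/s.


v = r*(wR + wL)/2 = 0.173*(0.13 + 6.16)/2 = 0.5441

0.5441 m/s


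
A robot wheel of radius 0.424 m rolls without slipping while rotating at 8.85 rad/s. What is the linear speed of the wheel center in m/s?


v = omega * r = 8.85 * 0.424 = 3.7524

3.7524 m/s


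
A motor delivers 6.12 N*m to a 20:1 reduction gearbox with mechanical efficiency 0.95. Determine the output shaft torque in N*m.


tau_out = tau_in * N * eta = 6.12 * 20 * 0.95 = 116.2800

116.2800 N*m


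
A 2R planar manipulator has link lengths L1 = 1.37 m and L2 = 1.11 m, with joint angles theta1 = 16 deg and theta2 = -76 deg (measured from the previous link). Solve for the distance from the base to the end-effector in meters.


x = L1*cos(th1) + L2*cos(th1+th2) = 1.871929
y = L1*sin(th1) + L2*sin(th1+th2) = -0.583665
d = sqrt(x^2 + y^2) = sqrt(3.504118 + 0.340665) = 1.9608

1.9608 m


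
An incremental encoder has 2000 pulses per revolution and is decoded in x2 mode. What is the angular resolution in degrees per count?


resolution = 360 / (PPR * 2) = 360 / 4000 = 0.0900

0.0900 degrees


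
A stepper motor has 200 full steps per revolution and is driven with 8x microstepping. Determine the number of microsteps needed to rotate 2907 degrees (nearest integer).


step_size = 360/(200*8) = 360/1600 = 0.225000 deg
n = 2907/(360/1600) = 2907*1600/360 = 12920

12920 steps


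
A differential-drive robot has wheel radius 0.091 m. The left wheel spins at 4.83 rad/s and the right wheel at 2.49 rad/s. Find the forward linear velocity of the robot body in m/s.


v = r*(wR + wL)/2 = 0.091*(2.49 + 4.83)/2 = 0.3331

0.3331 m/s


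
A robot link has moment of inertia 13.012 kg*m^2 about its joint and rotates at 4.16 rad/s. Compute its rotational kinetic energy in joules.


KE = (1/2)*I*omega^2 = 0.5*13.012*4.16^2 = 112.5902

112.5902 J


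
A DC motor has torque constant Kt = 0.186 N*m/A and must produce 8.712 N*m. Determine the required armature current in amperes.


I = tau / Kt = 8.712/0.186 = 46.8387

46.8387 A


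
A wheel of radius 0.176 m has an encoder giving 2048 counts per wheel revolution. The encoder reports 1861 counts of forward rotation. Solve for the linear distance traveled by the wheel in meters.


revs = 1861/2048 = 0.908691
d = revs * 2*pi*r = 0.908691 * 2*pi*0.176 = 1.0049

1.0049 m


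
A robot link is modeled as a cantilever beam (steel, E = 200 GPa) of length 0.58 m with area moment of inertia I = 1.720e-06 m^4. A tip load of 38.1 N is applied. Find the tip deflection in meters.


delta = F*L^3/(3*E*I) = 38.1*0.58^3/(3*2.000e+11*1.720e-06)
      = 7.4337672/1032000 = 7.2033e-06

7.2033e-06 m


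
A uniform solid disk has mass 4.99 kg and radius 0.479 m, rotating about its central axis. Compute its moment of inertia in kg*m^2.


I = (1/2)*m*R^2 = 0.5*4.99*0.479^2 = 0.5725

0.5725 kg*m^2


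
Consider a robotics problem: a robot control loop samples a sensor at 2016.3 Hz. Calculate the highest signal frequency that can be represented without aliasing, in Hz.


f_max = f_s/2 = 2016.3/2 = 1008.1500

1008.1500 Hz


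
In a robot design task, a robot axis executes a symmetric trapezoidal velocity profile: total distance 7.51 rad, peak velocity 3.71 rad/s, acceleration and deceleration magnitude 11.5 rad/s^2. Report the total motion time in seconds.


t_acc = v/a = 3.71/11.5 = 0.322609 s
d_acc = v^2/(2a) = 0.598439 rad (each ramp)
d_cruise = 7.51 - 2*0.598439 = 6.313122 rad
t_cruise = 6.313122/3.71 = 1.701650 s
t_total = 2*0.322609 + 1.701650 = 2.3469

2.3469 s


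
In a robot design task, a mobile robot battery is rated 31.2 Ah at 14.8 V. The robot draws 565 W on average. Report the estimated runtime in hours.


E = 31.2*14.8 = 461.7600 Wh
t = E/P = 461.7600/565 = 0.8173

0.8173 hours


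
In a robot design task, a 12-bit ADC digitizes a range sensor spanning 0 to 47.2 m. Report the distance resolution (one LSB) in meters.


res = range / 2^n = 47.2/2^12 = 47.2/4096 = 0.0115

0.0115 m


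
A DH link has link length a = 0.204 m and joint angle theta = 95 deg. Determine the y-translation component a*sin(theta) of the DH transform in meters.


a*sin(theta) = 0.204*sin(95 deg) = 0.2032

0.2032 m


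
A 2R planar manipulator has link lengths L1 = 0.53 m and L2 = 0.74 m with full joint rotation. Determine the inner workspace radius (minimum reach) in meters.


r_min = |L1 - L2| = |0.53 - 0.74| = 0.2100

0.2100 m


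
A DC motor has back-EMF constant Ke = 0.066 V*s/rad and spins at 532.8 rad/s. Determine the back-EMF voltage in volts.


V_emf = Ke * omega = 0.066*532.8 = 35.1648

35.1648 V


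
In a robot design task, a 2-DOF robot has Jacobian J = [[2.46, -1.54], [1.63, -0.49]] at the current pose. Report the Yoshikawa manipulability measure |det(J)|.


det(J) = 2.46*-0.49 - (-1.54)*(1.63) = 1.3048
|det(J)| = 1.3048

1.3048


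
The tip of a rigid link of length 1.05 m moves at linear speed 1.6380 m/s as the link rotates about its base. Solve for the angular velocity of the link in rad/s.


omega = v / L = 1.6380 / 1.05 = 1.5600

1.5600 rad/s


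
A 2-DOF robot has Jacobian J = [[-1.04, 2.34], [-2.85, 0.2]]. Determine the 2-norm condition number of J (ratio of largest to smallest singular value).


JJ^T eigenvalues: trace(JJ^T) = 14.7197, det(JJ^T) = det(J)^2 = 41.74452100
s_max^2 = (14.7197 + sqrt(49.69148409))/2 = 10.88445934
s_min^2 = (14.7197 - sqrt(49.69148409))/2 = 3.83524066
kappa = s_max/s_min = sqrt(10.88445934/3.83524066) = 1.6846

1.6846


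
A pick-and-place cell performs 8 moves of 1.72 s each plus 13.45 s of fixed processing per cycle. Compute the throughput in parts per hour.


T_cycle = 8*1.72 + 13.45 = 27.2100 s
rate = 3600/T = 132.3043

132.3043 parts/hour


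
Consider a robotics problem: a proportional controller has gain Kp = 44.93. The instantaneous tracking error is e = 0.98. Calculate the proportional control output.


u_P = Kp * e = 44.93 * 0.98 = 44.0314

44.0314


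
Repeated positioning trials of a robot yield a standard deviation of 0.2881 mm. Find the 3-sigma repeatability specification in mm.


repeatability = 3*sigma = 3*0.2881 = 0.8643

0.8643 mm


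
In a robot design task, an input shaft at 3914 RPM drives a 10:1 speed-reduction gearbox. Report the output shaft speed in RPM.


omega_out = omega_in / N = 3914 / 10 = 391.4000

391.4000 RPM


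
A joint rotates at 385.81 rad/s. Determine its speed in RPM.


RPM = 385.81 * 60/(2*pi) = 3684.2141

3684.2141 RPM


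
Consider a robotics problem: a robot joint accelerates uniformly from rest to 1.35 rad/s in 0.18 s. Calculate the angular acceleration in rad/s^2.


alpha = delta_omega / t = 1.35 / 0.18 = 7.5000

7.5000 rad/s^2


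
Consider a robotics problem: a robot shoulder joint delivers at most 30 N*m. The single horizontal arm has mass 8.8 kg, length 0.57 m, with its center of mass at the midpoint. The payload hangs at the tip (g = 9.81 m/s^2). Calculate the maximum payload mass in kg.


tau_arm = m_arm*g*(L/2) = 8.8*9.81*0.57/2 = 24.6035 N*m
tau_payload = tau_max - tau_arm = 30 - 24.6035 = 5.3965
m_payload = tau_payload / (g*L) = 5.3965 / (9.81*0.57) = 0.9651

0.9651 kg


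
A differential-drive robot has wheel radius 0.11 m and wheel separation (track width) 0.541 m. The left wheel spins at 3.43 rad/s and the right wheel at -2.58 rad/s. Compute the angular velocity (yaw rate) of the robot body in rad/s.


omega = r*(wR - wL)/L = 0.11*(-2.58 - (3.43))/0.541 = -1.2220

-1.2220 rad/s


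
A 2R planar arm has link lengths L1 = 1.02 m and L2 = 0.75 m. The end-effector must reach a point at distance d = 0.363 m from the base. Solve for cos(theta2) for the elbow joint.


cos(th2) = (d^2 - L1^2 - L2^2)/(2*L1*L2) = (0.363^2 - 1.02^2 - 0.75^2)/(2*1.02*0.75) = -0.9615

-0.9615


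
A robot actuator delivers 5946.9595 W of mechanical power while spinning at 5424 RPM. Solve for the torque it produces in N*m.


omega = 5424 * 2*pi/60 = 567.999952 rad/s
tau = P / omega = 5946.9595 / 567.999952 = 10.4700

10.4700 N*m


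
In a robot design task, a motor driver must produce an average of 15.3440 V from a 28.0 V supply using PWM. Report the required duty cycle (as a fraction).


D = V_avg/V_supply = 15.3440/28.0 = 0.5480

0.5480


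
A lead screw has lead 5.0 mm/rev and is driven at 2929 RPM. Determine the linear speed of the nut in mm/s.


v = lead * (RPM/60) = 5.0*2929/60 = 244.0833

244.0833 mm/s


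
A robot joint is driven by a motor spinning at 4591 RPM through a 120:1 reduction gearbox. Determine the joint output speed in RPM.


omega_joint = omega_motor / N = 4591 / 120 = 38.2583

38.2583 RPM


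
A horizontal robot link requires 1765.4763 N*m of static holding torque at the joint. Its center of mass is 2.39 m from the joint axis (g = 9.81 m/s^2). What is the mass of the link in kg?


m = tau / (g*L) = 1765.4763 / (9.81 * 2.39) = 75.3000

75.3000 kg


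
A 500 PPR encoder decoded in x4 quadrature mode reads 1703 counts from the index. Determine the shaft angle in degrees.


angle = counts * 360 / (PPR*4) = 1703 * 360 / 2000 = 306.5400

306.5400 degrees


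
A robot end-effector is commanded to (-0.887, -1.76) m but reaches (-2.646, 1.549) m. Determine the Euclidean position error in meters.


dx = -2.646 - (-0.887) = -1.7590, dy = 1.549 - (-1.76) = 3.3090
err = sqrt(3.094081 + 10.949481) = 3.7475

3.7475 m


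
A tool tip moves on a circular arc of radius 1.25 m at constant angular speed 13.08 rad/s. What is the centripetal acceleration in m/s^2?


a_c = omega^2 * r = 13.08^2 * 1.25 = 213.8580

213.8580 m/s^2


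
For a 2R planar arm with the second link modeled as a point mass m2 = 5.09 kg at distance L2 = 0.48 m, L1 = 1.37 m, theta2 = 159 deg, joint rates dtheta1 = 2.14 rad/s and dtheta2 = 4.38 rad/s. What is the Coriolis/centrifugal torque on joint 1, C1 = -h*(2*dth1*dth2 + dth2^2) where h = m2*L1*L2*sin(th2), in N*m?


h = m2*L1*L2*sin(th2) = 5.09*1.37*0.48*sin(159 deg) = 1.199523
C1 = -h*(2*2.14*4.38 + 4.38^2) = -1.199523*37.9308 = -45.4989

-45.4989 N*m


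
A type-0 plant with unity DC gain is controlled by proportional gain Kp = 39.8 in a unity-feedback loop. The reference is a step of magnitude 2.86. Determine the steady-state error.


e_ss = R/(1 + Kp) = 2.86/(1 + 39.8) = 2.86/40.8000 = 0.0701

0.0701


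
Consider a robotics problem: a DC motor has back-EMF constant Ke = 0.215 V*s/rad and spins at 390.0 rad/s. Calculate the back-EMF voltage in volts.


V_emf = Ke * omega = 0.215*390.0 = 83.8500

83.8500 V


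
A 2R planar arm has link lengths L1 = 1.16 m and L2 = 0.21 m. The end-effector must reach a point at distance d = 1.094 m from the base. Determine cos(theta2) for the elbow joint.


cos(th2) = (d^2 - L1^2 - L2^2)/(2*L1*L2) = (1.094^2 - 1.16^2 - 0.21^2)/(2*1.16*0.21) = -0.3959

-0.3959


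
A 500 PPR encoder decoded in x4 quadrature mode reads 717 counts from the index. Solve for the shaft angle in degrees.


angle = counts * 360 / (PPR*4) = 717 * 360 / 2000 = 129.0600

129.0600 degrees


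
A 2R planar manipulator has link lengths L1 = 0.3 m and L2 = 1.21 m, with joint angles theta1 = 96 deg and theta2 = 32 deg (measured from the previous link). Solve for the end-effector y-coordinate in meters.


y = L1*sin(th1) + L2*sin(th1+th2) = 0.3*sin(96 deg) + 1.21*sin(128 deg) = 1.2518

1.2518 m


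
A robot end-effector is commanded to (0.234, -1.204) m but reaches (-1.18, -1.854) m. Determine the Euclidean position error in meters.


dx = -1.18 - (0.234) = -1.4140, dy = -1.854 - (-1.204) = -0.6500
err = sqrt(1.999396 + 0.422500) = 1.5562

1.5562 m


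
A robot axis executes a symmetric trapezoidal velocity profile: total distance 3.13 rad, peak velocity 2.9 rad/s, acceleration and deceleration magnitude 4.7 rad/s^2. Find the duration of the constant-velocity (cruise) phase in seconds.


t_acc = v/a = 0.617021 s, d_acc = v^2/(2a) = 0.894681 rad each
d_cruise = 3.13 - 2*0.894681 = 1.340638 rad
t_cruise = d_cruise/v = 1.340638/2.9 = 0.4623

0.4623 s


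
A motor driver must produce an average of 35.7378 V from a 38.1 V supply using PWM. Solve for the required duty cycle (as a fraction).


D = V_avg/V_supply = 35.7378/38.1 = 0.9380

0.9380


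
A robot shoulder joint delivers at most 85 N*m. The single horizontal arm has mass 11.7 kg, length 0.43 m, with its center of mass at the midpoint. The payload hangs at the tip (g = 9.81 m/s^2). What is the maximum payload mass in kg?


tau_arm = m_arm*g*(L/2) = 11.7*9.81*0.43/2 = 24.6771 N*m
tau_payload = tau_max - tau_arm = 85 - 24.6771 = 60.3229
m_payload = tau_payload / (g*L) = 60.3229 / (9.81*0.43) = 14.3003

14.3003 kg


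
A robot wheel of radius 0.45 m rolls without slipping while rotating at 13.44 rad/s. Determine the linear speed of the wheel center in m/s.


v = omega * r = 13.44 * 0.45 = 6.0480

6.0480 m/s


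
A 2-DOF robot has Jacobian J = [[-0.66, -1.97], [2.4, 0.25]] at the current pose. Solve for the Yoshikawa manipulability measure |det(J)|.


det(J) = -0.66*0.25 - (-1.97)*(2.4) = 4.5630
|det(J)| = 4.5630

4.5630


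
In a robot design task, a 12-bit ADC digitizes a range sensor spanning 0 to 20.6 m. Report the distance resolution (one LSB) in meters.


res = range / 2^n = 20.6/2^12 = 20.6/4096 = 0.0050

0.0050 m


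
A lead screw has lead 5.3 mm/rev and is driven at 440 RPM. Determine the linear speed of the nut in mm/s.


v = lead * (RPM/60) = 5.3*440/60 = 38.8667

38.8667 mm/s


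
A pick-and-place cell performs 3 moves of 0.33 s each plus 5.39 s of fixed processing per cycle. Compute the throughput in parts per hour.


T_cycle = 3*0.33 + 5.39 = 6.3800 s
rate = 3600/T = 564.2633

564.2633 parts/hour


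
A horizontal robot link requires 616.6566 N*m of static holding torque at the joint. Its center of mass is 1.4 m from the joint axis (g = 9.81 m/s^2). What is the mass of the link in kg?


m = tau / (g*L) = 616.6566 / (9.81 * 1.4) = 44.9000

44.9000 kg


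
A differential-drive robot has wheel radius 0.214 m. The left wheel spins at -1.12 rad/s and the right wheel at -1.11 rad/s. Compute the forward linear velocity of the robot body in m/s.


v = r*(wR + wL)/2 = 0.214*(-1.11 + -1.12)/2 = -0.2386

-0.2386 m/s


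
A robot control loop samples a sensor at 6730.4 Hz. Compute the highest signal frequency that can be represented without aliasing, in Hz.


f_max = f_s/2 = 6730.4/2 = 3365.2000

3365.2000 Hz


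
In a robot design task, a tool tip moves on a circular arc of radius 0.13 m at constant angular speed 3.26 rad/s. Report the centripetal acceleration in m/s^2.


a_c = omega^2 * r = 3.26^2 * 0.13 = 1.3816

1.3816 m/s^2


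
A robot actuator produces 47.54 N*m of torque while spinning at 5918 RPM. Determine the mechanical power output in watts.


omega = 5918 * 2*pi/60 = 619.731511 rad/s
P = tau * omega = 47.54 * 619.731511 = 29462.0360

29462.0360 W


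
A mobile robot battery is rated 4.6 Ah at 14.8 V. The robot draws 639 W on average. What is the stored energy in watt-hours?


E = capacity * V = 4.6*14.8 = 68.0800

68.0800 Wh


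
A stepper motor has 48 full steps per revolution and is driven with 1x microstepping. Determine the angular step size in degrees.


step = 360/(48*1) = 360/48 = 7.5000

7.5000 degrees


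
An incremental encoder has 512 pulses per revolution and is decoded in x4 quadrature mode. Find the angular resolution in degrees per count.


resolution = 360 / (PPR * 4) = 360 / 2048 = 0.1758

0.1758 degrees


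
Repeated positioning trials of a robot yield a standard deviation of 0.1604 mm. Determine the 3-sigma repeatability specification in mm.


repeatability = 3*sigma = 3*0.1604 = 0.4812

0.4812 mm


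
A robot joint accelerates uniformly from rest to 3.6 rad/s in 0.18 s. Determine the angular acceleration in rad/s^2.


alpha = delta_omega / t = 3.6 / 0.18 = 20.0000

20.0000 rad/s^2


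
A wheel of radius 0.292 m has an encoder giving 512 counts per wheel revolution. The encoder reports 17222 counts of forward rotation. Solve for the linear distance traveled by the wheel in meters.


revs = 17222/512 = 33.636719
d = revs * 2*pi*r = 33.636719 * 2*pi*0.292 = 61.7130

61.7130 m


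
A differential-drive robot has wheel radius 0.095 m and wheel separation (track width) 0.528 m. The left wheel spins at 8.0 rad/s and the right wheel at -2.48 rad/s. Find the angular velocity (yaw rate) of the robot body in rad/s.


omega = r*(wR - wL)/L = 0.095*(-2.48 - (8.0))/0.528 = -1.8856

-1.8856 rad/s


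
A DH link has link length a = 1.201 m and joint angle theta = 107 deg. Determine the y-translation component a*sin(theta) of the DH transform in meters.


a*sin(theta) = 1.201*sin(107 deg) = 1.1485

1.1485 m


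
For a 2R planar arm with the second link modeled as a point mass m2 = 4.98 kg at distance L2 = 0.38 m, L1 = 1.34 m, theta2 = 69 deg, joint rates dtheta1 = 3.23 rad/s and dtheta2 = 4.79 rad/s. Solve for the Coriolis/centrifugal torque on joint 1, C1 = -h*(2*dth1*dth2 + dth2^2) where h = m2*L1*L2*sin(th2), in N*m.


h = m2*L1*L2*sin(th2) = 4.98*1.34*0.38*sin(69 deg) = 2.367388
C1 = -h*(2*3.23*4.79 + 4.79^2) = -2.367388*53.8875 = -127.5726

-127.5726 N*m


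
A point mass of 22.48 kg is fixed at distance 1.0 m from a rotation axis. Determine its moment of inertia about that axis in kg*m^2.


I = m*r^2 = 22.48*1.0^2 = 22.4800

22.4800 kg*m^2


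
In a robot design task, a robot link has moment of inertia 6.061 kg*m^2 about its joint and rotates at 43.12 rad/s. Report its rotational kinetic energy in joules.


KE = (1/2)*I*omega^2 = 0.5*6.061*43.12^2 = 5634.7129

5634.7129 J


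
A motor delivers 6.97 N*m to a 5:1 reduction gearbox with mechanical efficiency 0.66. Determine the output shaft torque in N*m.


tau_out = tau_in * N * eta = 6.97 * 5 * 0.66 = 23.0010

23.0010 N*m


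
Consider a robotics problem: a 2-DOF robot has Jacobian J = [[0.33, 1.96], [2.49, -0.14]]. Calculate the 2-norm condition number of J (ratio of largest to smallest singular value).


JJ^T eigenvalues: trace(JJ^T) = 10.1702, det(JJ^T) = det(J)^2 = 24.27138756
s_max^2 = (10.1702 + sqrt(6.34741780))/2 = 6.34480411
s_min^2 = (10.1702 - sqrt(6.34741780))/2 = 3.82539589
kappa = s_max/s_min = sqrt(6.34480411/3.82539589) = 1.2879

1.2879


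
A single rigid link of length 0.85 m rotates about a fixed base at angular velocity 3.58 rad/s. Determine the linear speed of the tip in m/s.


v = L*omega = 0.85 * 3.58 = 3.0430

3.0430 m/s


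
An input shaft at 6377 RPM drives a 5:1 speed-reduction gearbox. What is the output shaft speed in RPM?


omega_out = omega_in / N = 6377 / 5 = 1275.4000

1275.4000 RPM


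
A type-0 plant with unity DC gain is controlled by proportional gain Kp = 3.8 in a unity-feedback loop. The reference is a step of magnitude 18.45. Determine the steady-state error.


e_ss = R/(1 + Kp) = 18.45/(1 + 3.8) = 18.45/4.8000 = 3.8438

3.8438


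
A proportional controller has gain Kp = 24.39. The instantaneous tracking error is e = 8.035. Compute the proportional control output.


u_P = Kp * e = 24.39 * 8.035 = 195.9737

195.9737


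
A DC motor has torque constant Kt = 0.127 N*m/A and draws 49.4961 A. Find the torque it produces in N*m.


tau = Kt * I = 0.127*49.4961 = 6.2860

6.2860 N*m


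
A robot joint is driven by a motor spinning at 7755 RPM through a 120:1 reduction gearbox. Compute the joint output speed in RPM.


omega_joint = omega_motor / N = 7755 / 120 = 64.6250

64.6250 RPM


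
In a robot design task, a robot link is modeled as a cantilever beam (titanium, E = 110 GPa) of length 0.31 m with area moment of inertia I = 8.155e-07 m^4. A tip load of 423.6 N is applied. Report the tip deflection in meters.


delta = F*L^3/(3*E*I) = 423.6*0.31^3/(3*1.100e+11*8.155e-07)
      = 12.6194676/269115 = 4.6892e-05

4.6892e-05 m


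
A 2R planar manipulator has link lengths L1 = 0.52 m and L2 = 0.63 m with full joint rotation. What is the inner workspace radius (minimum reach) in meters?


r_min = |L1 - L2| = |0.52 - 0.63| = 0.1100

0.1100 m


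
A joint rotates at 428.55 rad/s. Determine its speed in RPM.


RPM = 428.55 * 60/(2*pi) = 4092.3511

4092.3511 RPM


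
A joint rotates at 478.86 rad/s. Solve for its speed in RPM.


RPM = 478.86 * 60/(2*pi) = 4572.7762

4572.7762 RPM


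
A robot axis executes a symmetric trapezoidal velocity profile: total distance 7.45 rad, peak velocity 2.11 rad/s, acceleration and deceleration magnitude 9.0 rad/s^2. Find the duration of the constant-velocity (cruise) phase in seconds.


t_acc = v/a = 0.234444 s, d_acc = v^2/(2a) = 0.247339 rad each
d_cruise = 7.45 - 2*0.247339 = 6.955322 rad
t_cruise = d_cruise/v = 6.955322/2.11 = 3.2964

3.2964 s


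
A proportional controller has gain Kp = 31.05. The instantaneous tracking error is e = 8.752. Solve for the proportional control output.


u_P = Kp * e = 31.05 * 8.752 = 271.7496

271.7496


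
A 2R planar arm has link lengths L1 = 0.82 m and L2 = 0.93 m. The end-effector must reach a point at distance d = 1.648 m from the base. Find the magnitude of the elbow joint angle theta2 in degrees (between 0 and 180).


cos(th2) = (d^2 - L1^2 - L2^2)/(2*L1*L2) = (1.648^2 - 0.82^2 - 0.93^2)/(2*0.82*0.93) = 0.77275374
th2 = acos(0.77275374) = 39.3982 deg

39.3982 degrees


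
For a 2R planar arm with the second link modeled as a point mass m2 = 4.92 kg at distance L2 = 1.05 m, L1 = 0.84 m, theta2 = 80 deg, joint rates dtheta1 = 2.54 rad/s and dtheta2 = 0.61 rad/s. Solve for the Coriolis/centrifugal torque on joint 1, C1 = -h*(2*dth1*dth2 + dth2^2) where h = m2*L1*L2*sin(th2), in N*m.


h = m2*L1*L2*sin(th2) = 4.92*0.84*1.05*sin(80 deg) = 4.273514
C1 = -h*(2*2.54*0.61 + 0.61^2) = -4.273514*3.4709 = -14.8329

-14.8329 N*m


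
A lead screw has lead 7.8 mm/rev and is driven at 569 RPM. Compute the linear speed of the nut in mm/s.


v = lead * (RPM/60) = 7.8*569/60 = 73.9700

73.9700 mm/s


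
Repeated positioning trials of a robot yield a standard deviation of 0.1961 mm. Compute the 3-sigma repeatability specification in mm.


repeatability = 3*sigma = 3*0.1961 = 0.5883

0.5883 mm


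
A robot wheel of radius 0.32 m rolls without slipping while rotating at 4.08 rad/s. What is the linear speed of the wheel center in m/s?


v = omega * r = 4.08 * 0.32 = 1.3056

1.3056 m/s


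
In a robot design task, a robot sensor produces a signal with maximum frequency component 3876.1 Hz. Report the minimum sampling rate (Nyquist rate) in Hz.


f_s,min = 2*f_max = 2*3876.1 = 7752.2000

7752.2000 Hz


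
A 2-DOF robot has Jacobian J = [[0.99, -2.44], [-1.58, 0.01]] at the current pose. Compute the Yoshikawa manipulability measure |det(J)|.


det(J) = 0.99*0.01 - (-2.44)*(-1.58) = -3.8453
|det(J)| = 3.8453

3.8453


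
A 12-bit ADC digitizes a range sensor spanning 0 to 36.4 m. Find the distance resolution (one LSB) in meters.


res = range / 2^n = 36.4/2^12 = 36.4/4096 = 0.0089

0.0089 m


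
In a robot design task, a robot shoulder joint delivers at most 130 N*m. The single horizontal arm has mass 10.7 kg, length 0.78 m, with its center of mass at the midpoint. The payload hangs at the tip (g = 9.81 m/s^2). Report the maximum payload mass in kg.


tau_arm = m_arm*g*(L/2) = 10.7*9.81*0.78/2 = 40.9371 N*m
tau_payload = tau_max - tau_arm = 130 - 40.9371 = 89.0629
m_payload = tau_payload / (g*L) = 89.0629 / (9.81*0.78) = 11.6395

11.6395 kg


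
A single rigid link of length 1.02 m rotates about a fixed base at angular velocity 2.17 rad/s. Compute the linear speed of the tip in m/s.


v = L*omega = 1.02 * 2.17 = 2.2134

2.2134 m/s


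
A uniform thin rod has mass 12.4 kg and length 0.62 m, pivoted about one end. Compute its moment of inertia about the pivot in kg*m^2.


I = (1/3)*m*L^2 = (1/3)*12.4*0.62^2 = 1.5889

1.5889 kg*m^2


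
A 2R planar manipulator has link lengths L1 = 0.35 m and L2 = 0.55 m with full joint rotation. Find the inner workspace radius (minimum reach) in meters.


r_min = |L1 - L2| = |0.35 - 0.55| = 0.2000

0.2000 m


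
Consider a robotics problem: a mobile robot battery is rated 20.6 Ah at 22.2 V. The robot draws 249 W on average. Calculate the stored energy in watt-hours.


E = capacity * V = 20.6*22.2 = 457.3200

457.3200 Wh


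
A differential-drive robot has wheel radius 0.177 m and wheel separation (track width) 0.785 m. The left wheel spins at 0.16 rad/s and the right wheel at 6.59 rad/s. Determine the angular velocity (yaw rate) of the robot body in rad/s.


omega = r*(wR - wL)/L = 0.177*(6.59 - (0.16))/0.785 = 1.4498

1.4498 rad/s


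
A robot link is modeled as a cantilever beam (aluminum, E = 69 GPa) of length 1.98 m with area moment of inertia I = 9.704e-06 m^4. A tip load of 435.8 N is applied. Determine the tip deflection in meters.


delta = F*L^3/(3*E*I) = 435.8*1.98^3/(3*6.900e+10*9.704e-06)
      = 3382.8504336/2008728 = 0.0017

0.0017 m


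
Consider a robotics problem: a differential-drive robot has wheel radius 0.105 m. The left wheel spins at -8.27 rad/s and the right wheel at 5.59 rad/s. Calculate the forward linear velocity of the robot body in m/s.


v = r*(wR + wL)/2 = 0.105*(5.59 + -8.27)/2 = -0.1407

-0.1407 m/s


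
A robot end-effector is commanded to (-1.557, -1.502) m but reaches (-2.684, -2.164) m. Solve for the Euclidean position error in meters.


dx = -2.684 - (-1.557) = -1.1270, dy = -2.164 - (-1.502) = -0.6620
err = sqrt(1.270129 + 0.438244) = 1.3070

1.3070 m


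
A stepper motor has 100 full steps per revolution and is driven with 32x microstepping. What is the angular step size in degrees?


step = 360/(100*32) = 360/3200 = 0.1125

0.1125 degrees


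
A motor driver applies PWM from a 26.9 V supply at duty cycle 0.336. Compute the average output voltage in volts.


V_avg = V_supply * D = 26.9*0.336 = 9.0384

9.0384 V


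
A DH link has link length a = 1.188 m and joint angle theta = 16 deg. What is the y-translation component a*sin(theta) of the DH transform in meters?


a*sin(theta) = 1.188*sin(16 deg) = 0.3275

0.3275 m


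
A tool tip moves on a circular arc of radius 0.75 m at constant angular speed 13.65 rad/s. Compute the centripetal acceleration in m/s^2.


a_c = omega^2 * r = 13.65^2 * 0.75 = 139.7419

139.7419 m/s^2


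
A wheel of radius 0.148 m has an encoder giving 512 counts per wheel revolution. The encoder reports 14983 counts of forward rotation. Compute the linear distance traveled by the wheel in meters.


revs = 14983/512 = 29.263672
d = revs * 2*pi*r = 29.263672 * 2*pi*0.148 = 27.2126

27.2126 m


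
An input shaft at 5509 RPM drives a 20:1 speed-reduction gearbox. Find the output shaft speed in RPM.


omega_out = omega_in / N = 5509 / 20 = 275.4500

275.4500 RPM


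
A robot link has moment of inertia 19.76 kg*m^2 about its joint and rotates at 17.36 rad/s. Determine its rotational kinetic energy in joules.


KE = (1/2)*I*omega^2 = 0.5*19.76*17.36^2 = 2977.5316

2977.5316 J


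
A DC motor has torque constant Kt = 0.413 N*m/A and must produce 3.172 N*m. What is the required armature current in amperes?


I = tau / Kt = 3.172/0.413 = 7.6804

7.6804 A


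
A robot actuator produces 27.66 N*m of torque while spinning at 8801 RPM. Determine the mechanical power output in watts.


omega = 8801 * 2*pi/60 = 921.638565 rad/s
P = tau * omega = 27.66 * 921.638565 = 25492.5227

25492.5227 W


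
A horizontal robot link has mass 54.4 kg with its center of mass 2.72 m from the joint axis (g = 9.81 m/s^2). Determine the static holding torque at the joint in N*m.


tau = m*g*L = 54.4 * 9.81 * 2.72 = 1451.5661

1451.5661 N*m


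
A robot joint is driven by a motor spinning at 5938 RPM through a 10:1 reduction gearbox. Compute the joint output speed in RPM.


omega_joint = omega_motor / N = 5938 / 10 = 593.8000

593.8000 RPM


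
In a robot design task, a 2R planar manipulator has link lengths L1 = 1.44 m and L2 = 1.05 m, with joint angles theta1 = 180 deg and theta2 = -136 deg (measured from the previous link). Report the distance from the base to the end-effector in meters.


x = L1*cos(th1) + L2*cos(th1+th2) = -0.684693
y = L1*sin(th1) + L2*sin(th1+th2) = 0.729391
d = sqrt(x^2 + y^2) = sqrt(0.468805 + 0.532011) = 1.0004

1.0004 m


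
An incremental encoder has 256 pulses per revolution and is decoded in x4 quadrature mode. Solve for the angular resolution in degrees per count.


resolution = 360 / (PPR * 4) = 360 / 1024 = 0.3516

0.3516 degrees


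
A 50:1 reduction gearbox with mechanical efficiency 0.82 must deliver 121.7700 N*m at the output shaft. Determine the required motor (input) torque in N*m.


tau_in = tau_out / (N * eta) = 121.7700 / (50 * 0.82) = 2.9700

2.9700 N*m
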